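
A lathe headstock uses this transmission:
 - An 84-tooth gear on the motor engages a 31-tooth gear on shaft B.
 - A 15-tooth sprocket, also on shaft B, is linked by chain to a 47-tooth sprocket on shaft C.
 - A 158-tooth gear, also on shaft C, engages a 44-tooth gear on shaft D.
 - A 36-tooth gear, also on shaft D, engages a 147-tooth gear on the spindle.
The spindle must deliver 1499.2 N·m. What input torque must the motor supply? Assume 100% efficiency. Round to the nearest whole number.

Overall ratio R = 0.36905 × 3.1333 × 0.27848 × 4.0833 = 1.3149.
Input torque = output torque / R = 1499.2 / 1.3149 = 1140.1 N·m.

1140 N·m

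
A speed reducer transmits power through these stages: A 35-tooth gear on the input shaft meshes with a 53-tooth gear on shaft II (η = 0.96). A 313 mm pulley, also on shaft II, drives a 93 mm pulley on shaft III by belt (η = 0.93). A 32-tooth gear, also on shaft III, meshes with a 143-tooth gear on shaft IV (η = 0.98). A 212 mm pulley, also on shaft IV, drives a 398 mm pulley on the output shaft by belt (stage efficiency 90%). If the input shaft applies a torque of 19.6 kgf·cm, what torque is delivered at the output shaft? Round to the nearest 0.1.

58.3 kgf·cm

After the gear mesh (53/35): 19.6 × 1.5143 × 0.96 = 28.493 kgf·cm
After the belt (93/313): 28.493 × 0.29712 × 0.93 = 7.8733 kgf·cm
After the gear mesh (143/32): 7.8733 × 4.4688 × 0.98 = 34.48 kgf·cm
After the belt (398/212): 34.48 × 1.8774 × 0.90 = 58.258 kgf·cm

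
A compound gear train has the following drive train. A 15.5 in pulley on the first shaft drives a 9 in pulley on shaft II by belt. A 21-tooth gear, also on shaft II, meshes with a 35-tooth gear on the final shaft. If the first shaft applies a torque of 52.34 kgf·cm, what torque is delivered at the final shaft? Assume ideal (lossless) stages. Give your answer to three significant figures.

After the belt (9/15.5): 52.34 × 0.58065 = 30.391 kgf·cm
After the gear mesh (35/21): 30.391 × 1.6667 = 50.652 kgf·cm

50.7 kgf·cm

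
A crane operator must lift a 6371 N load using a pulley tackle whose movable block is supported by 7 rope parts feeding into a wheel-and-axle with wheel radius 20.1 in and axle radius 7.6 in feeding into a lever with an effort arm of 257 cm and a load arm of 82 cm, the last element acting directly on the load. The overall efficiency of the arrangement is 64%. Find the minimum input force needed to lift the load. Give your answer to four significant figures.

Block-and-tackle MA = number of supporting rope parts = 7.
Wheel-and-axle MA = R/r = 20.1/7.6 = 2.6447.
Lever MA = effort arm / load arm = 257/82 = 3.1341.
Combined ideal MA = 7 × 2.6447 × 3.1341 = 58.023.
Actual MA = 58.023 × 0.64 = 37.135.
Effort = load / actual MA = 6371 / 37.135 = 171.56 N.

171.6 N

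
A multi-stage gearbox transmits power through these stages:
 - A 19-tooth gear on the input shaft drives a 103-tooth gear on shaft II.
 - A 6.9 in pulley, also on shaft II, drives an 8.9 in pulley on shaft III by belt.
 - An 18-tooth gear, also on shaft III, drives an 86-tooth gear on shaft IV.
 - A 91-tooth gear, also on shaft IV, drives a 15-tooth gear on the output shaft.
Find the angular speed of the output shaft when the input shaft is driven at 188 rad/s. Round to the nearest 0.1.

the input shaft → shaft II (gear mesh, 103/19): 188 ÷ 5.4211 = 34.68 rad/s
shaft II → shaft III (belt, 8.9/6.9): 34.68 ÷ 1.2899 = 26.886 rad/s
shaft III → shaft IV (gear mesh, 86/18): 26.886 ÷ 4.7778 = 5.6274 rad/s
shaft IV → the output shaft (gear mesh, 15/91): 5.6274 ÷ 0.16484 = 34.14 rad/s

34.1 rad/s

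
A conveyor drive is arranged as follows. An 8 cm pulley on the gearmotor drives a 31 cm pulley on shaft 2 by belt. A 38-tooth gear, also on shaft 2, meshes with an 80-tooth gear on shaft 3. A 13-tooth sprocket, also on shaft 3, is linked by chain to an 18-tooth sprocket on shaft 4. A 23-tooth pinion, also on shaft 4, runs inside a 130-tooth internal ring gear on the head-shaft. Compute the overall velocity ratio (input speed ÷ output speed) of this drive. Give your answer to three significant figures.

63.8

Each stage contributes driven/driver: belt 31/8 = 3.875, gear mesh 80/38 = 2.1053, chain 18/13 = 1.3846, internal gear 130/23 = 5.6522.
Overall: 3.875 × 2.1053 × 1.3846 × 5.6522 = 63.844.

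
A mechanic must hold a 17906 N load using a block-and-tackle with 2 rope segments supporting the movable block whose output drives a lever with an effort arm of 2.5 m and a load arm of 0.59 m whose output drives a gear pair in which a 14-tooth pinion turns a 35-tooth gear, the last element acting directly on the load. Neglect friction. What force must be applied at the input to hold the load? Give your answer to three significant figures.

845 N

Block-and-tackle MA = number of supporting rope parts = 2.
Lever MA = effort arm / load arm = 2.5/0.59 = 4.2373.
Gear pair MA = 35/14 = 2.5.
Combined ideal MA = 2 × 4.2373 × 2.5 = 21.186.
Effort = load / MA = 17906 / 21.186 = 845.16 N.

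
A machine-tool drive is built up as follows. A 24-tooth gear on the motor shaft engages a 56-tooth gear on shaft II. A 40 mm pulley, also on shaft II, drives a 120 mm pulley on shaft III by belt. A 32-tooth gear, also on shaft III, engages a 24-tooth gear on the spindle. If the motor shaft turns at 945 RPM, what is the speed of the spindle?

180 RPM

the motor shaft → shaft II (gear mesh, 56/24): 945 ÷ 2.3333 = 405 RPM
shaft II → shaft III (belt, 120/40): 405 ÷ 3 = 135 RPM
shaft III → the spindle (gear mesh, 24/32): 135 ÷ 0.75 = 180 RPM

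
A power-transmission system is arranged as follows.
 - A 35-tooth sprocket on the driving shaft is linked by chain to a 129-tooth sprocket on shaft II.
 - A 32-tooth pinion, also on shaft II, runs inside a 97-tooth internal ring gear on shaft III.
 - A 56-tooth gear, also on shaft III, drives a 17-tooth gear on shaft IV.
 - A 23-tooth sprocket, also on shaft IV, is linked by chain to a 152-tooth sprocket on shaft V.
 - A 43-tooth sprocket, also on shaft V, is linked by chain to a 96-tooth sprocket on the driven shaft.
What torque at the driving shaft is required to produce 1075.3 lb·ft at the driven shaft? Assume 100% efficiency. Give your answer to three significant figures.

Overall ratio R = 3.6857 × 3.0312 × 0.30357 × 6.6087 × 2.2326 = 50.041.
Input torque = output torque / R = 1075.3 / 50.041 = 21.489 lb·ft.

21.5 lb·ft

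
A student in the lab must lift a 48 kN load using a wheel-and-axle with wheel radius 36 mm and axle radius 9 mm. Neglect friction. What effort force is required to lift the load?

12 kN

Wheel-and-axle MA = R/r = 36/9 = 4.
Effort = load / MA = 48 / 4 = 12 kN.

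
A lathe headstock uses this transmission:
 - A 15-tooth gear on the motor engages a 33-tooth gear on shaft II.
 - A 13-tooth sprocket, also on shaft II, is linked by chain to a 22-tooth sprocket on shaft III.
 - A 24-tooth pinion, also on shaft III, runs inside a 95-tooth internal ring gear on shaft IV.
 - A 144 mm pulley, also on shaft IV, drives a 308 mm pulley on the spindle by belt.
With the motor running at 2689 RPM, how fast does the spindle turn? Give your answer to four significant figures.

Gear mesh: ratio = 33/15 = 2.2, so shaft II turns at 2689 / 2.2 = 1222.3 RPM.
Chain: ratio = 22/13 = 1.6923, so shaft III turns at 1222.3 / 1.6923 = 722.25 RPM.
Internal gear: ratio = 95/24 = 3.9583, so shaft IV turns at 722.25 / 3.9583 = 182.46 RPM.
Belt: ratio = 308/144 = 2.1389, so the spindle turns at 182.46 / 2.1389 = 85.308 RPM.

85.31 RPM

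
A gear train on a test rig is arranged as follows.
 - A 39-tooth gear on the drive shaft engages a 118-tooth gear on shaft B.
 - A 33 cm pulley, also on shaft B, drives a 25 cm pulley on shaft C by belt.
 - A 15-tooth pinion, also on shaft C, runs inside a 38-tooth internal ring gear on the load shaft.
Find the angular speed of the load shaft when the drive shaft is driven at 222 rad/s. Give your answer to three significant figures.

the drive shaft → shaft B (gear mesh, 118/39): 222 ÷ 3.0256 = 73.373 rad/s
shaft B → shaft C (belt, 25/33): 73.373 ÷ 0.75758 = 96.852 rad/s
shaft C → the load shaft (internal gear, 38/15): 96.852 ÷ 2.5333 = 38.231 rad/s

38.2 rad/s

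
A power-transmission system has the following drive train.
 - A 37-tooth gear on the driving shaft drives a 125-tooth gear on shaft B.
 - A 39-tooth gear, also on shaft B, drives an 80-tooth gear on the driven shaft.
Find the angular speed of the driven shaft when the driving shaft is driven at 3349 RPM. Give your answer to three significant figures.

the driving shaft → shaft B (gear mesh, 125/37): 3349 ÷ 3.3784 = 991.3 RPM
shaft B → the driven shaft (gear mesh, 80/39): 991.3 ÷ 2.0513 = 483.26 RPM

483 RPM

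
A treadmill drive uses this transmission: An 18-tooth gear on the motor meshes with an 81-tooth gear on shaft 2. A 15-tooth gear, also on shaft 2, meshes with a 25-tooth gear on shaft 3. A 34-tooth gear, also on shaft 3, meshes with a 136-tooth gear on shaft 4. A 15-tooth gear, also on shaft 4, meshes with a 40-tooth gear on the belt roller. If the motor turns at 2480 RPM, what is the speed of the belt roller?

gear mesh 81/18 = 4.5 → 2480/4.5 = 551.11 RPM
gear mesh 25/15 = 1.6667 → 551.11/1.6667 = 330.67 RPM
gear mesh 136/34 = 4 → 330.67/4 = 82.667 RPM
gear mesh 40/15 = 2.6667 → 82.667/2.6667 = 31 RPM

31 RPM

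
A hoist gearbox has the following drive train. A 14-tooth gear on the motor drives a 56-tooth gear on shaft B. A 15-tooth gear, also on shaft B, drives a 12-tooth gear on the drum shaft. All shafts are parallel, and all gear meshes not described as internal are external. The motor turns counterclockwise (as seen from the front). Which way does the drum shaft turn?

counterclockwise

the motor → shaft B: external mesh, 1 reversal → CW.
shaft B → the drum shaft: external mesh, 1 reversal → CCW.
2 reversals in total — an even number — so the drum shaft turns the same way as the motor.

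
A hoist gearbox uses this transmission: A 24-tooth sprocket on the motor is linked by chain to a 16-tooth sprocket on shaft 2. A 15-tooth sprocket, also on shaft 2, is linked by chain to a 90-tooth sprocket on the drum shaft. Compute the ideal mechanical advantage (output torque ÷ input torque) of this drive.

4

Each stage contributes driven/driver: chain 16/24 = 0.66667, chain 90/15 = 6.
Overall: 0.66667 × 6 = 4.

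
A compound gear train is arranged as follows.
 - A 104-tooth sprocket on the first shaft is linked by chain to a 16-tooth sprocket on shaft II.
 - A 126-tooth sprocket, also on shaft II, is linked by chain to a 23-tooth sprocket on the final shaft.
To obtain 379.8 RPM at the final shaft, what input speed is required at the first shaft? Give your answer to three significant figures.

10.7 RPM

Overall ratio R = 0.15385 × 0.18254 = 0.028083.
Required input speed = output speed × R = 379.8 × 0.028083 = 10.666 RPM.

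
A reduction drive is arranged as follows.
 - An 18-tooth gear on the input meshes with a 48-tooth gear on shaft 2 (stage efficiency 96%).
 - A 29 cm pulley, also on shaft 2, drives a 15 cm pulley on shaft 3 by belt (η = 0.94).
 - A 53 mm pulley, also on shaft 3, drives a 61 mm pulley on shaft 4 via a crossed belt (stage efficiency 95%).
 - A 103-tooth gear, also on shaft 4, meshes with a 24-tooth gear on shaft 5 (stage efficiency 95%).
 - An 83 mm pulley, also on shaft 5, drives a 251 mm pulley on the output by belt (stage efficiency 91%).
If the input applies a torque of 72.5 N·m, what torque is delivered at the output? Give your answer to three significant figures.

60.1 N·m

gear mesh 48/18 = 2.6667 → τ = 72.5·2.6667·0.96 = 185.6 N·m
belt 15/29 = 0.51724 → τ = 185.6·0.51724·0.94 = 90.24 N·m
belt 61/53 = 1.1509 → τ = 90.24·1.1509·0.95 = 98.668 N·m
gear mesh 24/103 = 0.23301 → τ = 98.668·0.23301·0.95 = 21.841 N·m
belt 251/83 = 3.0241 → τ = 21.841·3.0241·0.91 = 60.105 N·m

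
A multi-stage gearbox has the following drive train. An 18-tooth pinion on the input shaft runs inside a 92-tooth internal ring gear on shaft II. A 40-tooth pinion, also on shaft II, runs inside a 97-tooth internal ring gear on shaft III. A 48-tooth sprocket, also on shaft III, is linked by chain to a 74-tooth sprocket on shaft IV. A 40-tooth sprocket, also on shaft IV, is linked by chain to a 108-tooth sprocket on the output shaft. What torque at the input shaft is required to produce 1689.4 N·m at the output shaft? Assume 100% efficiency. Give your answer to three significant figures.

32.7 N·m

Overall ratio R = 5.1111 × 2.425 × 1.5417 × 2.7 = 51.592.
Input torque = output torque / R = 1689.4 / 51.592 = 32.745 N·m.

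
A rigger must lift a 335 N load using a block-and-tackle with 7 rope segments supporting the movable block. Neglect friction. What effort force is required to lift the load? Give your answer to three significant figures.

47.9 N

Block-and-tackle MA = number of supporting rope parts = 7.
Effort = load / MA = 335 / 7 = 47.857 N.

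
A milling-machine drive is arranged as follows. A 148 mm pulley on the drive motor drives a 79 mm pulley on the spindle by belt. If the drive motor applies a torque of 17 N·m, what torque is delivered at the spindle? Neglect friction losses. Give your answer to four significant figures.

9.074 N·m

After the belt (79/148): 17 × 0.53378 = 9.0743 N·m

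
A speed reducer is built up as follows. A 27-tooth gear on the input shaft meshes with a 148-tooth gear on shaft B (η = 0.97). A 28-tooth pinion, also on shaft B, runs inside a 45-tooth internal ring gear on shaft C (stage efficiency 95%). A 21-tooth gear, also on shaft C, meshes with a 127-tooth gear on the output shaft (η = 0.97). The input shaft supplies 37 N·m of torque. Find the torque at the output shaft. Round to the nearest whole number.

After the gear mesh (148/27): 37 × 5.4815 × 0.97 = 196.73 N·m
After the internal gear (45/28): 196.73 × 1.6071 × 0.95 = 300.37 N·m
After the gear mesh (127/21): 300.37 × 6.0476 × 0.97 = 1762 N·m

1762 N·m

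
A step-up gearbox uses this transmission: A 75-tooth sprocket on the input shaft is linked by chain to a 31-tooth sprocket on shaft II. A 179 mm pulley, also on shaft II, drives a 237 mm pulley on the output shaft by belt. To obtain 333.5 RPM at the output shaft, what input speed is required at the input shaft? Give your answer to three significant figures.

183 RPM

Overall ratio R = 0.41333 × 1.324 = 0.54726.
Required input speed = output speed × R = 333.5 × 0.54726 = 182.51 RPM.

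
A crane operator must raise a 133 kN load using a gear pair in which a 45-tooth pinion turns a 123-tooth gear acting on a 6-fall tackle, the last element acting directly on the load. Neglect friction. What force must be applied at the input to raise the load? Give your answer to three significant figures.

Gear pair MA = 123/45 = 2.7333.
Block-and-tackle MA = number of supporting rope parts = 6.
Combined ideal MA = 2.7333 × 6 = 16.4.
Effort = load / MA = 133 / 16.4 = 8.1098 kN.

8.11 kN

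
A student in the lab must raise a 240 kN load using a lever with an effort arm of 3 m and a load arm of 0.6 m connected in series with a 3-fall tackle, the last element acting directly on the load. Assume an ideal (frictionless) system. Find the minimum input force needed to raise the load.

16 kN

Lever MA = effort arm / load arm = 3/0.6 = 5.
Block-and-tackle MA = number of supporting rope parts = 3.
Combined ideal MA = 5 × 3 = 15.
Effort = load / MA = 240 / 15 = 16 kN.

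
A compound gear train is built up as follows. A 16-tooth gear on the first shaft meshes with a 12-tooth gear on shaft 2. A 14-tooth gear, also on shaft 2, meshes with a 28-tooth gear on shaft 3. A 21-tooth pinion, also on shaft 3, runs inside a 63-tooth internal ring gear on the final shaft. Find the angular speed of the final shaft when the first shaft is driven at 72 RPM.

16 RPM

the first shaft → shaft 2 (gear mesh, 12/16): 72 ÷ 0.75 = 96 RPM
shaft 2 → shaft 3 (gear mesh, 28/14): 96 ÷ 2 = 48 RPM
shaft 3 → the final shaft (internal gear, 63/21): 48 ÷ 3 = 16 RPM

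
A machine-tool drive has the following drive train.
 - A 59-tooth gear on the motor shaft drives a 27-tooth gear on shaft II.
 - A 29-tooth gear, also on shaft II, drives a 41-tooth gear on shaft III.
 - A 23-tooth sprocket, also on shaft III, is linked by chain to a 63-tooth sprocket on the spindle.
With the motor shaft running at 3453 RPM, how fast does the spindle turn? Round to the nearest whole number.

the motor shaft → shaft II (gear mesh, 27/59): 3453 ÷ 0.45763 = 7545.4 RPM
shaft II → shaft III (gear mesh, 41/29): 7545.4 ÷ 1.4138 = 5337 RPM
shaft III → the spindle (chain, 63/23): 5337 ÷ 2.7391 = 1948.4 RPM

1948 RPM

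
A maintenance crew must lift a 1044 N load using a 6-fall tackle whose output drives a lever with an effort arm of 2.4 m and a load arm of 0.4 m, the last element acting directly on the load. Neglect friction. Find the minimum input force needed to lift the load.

Block-and-tackle MA = number of supporting rope parts = 6.
Lever MA = effort arm / load arm = 2.4/0.4 = 6.
Combined ideal MA = 6 × 6 = 36.
Effort = load / MA = 1044 / 36 = 29 N.

29 N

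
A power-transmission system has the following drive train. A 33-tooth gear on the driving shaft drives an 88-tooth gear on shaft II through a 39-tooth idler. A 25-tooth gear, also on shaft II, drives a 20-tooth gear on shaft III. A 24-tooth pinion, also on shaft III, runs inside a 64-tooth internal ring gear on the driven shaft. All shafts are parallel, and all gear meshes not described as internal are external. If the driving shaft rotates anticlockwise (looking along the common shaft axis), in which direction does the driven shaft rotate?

clockwise

the driving shaft → shaft II: driver → idler → driven is 2 external meshes, 2 reversals → CCW.
shaft II → shaft III: external mesh, 1 reversal → CW.
shaft III → the driven shaft: internal mesh, same direction → CW.
3 reversals in total — an odd number — so the driven shaft turns opposite to the driving shaft.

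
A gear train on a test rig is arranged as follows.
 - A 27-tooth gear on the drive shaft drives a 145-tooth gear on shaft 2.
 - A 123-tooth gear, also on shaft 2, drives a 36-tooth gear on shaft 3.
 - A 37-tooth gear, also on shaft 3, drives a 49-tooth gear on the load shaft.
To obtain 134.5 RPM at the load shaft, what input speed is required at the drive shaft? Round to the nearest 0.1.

280.0 RPM

Overall ratio R = 5.3704 × 0.29268 × 1.3243 = 2.0816.
Required input speed = output speed × R = 134.5 × 2.0816 = 279.97 RPM.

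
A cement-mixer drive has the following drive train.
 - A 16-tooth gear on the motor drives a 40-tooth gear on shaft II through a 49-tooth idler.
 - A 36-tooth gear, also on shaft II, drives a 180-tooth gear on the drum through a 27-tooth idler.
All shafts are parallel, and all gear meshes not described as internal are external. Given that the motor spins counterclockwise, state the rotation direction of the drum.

counterclockwise

the motor → shaft II: driver → idler → driven is 2 external meshes, 2 reversals → CCW.
shaft II → the drum: driver → idler → driven is 2 external meshes, 2 reversals → CCW.
4 reversals in total — an even number — so the drum turns the same way as the motor.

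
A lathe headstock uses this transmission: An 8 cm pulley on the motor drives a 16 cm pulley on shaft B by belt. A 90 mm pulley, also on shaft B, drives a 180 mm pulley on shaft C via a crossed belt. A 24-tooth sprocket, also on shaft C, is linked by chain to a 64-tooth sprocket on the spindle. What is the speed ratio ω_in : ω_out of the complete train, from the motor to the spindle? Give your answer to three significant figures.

Each stage contributes driven/driver: belt 16/8 = 2, belt 180/90 = 2, chain 64/24 = 2.6667.
Overall: 2 × 2 × 2.6667 = 10.667.

10.7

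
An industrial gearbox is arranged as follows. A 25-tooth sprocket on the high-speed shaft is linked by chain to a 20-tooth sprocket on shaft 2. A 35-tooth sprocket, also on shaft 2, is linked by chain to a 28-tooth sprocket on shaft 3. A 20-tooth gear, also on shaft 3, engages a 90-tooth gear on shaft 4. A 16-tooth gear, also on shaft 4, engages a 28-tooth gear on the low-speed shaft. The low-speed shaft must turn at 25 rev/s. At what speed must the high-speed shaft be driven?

Overall ratio R = 0.8 × 0.8 × 4.5 × 1.75 = 5.04.
Required input speed = output speed × R = 25 × 5.04 = 126 rev/s.

126 rev/s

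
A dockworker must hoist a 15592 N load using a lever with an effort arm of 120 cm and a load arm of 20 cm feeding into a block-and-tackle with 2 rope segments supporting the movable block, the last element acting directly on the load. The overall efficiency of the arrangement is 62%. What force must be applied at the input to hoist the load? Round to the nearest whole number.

Lever MA = effort arm / load arm = 120/20 = 6.
Block-and-tackle MA = number of supporting rope parts = 2.
Combined ideal MA = 6 × 2 = 12.
Actual MA = 12 × 0.62 = 7.44.
Effort = load / actual MA = 15592 / 7.44 = 2095.7 N.

2096 N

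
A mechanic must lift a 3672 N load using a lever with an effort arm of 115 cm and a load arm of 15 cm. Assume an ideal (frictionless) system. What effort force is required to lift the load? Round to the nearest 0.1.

Lever MA = effort arm / load arm = 115/15 = 7.6667.
Effort = load / MA = 3672 / 7.6667 = 478.96 N.

479.0 N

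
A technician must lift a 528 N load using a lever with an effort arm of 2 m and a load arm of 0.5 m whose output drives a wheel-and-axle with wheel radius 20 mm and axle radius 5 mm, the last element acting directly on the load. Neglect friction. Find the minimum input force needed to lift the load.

Lever MA = effort arm / load arm = 2/0.5 = 4.
Wheel-and-axle MA = R/r = 20/5 = 4.
Combined ideal MA = 4 × 4 = 16.
Effort = load / MA = 528 / 16 = 33 N.

33 N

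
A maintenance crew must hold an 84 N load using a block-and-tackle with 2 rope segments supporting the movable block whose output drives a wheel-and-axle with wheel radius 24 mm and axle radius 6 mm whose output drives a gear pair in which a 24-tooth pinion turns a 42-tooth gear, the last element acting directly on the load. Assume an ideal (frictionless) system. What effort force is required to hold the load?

Block-and-tackle MA = number of supporting rope parts = 2.
Wheel-and-axle MA = R/r = 24/6 = 4.
Gear pair MA = 42/24 = 1.75.
Combined ideal MA = 2 × 4 × 1.75 = 14.
Effort = load / MA = 84 / 14 = 6 N.

6 N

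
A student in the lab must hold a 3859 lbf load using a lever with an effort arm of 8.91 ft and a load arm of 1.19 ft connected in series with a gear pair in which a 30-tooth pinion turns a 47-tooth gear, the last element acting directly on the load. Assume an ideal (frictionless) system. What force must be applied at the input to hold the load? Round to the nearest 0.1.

Lever MA = effort arm / load arm = 8.91/1.19 = 7.4874.
Gear pair MA = 47/30 = 1.5667.
Combined ideal MA = 7.4874 × 1.5667 = 11.73.
Effort = load / MA = 3859 / 11.73 = 328.98 lbf.

329.0 lbf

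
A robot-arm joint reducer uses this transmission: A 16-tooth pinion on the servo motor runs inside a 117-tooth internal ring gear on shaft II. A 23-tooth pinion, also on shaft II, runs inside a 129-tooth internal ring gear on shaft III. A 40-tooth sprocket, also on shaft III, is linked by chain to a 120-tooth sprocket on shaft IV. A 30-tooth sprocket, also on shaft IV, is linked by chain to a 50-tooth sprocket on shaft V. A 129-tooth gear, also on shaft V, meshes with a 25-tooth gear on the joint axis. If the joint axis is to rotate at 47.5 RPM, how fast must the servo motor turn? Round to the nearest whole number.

1888 RPM

Overall ratio R = 7.3125 × 5.6087 × 3 × 1.6667 × 0.1938 = 39.742.
Required input speed = output speed × R = 47.5 × 39.742 = 1887.7 RPM.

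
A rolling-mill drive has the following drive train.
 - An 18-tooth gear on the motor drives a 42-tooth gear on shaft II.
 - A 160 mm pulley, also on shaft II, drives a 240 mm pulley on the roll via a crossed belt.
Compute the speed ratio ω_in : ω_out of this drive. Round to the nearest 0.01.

3.50

Each stage contributes driven/driver: gear mesh 42/18 = 2.3333, belt 240/160 = 1.5.
Overall: 2.3333 × 1.5 = 3.5.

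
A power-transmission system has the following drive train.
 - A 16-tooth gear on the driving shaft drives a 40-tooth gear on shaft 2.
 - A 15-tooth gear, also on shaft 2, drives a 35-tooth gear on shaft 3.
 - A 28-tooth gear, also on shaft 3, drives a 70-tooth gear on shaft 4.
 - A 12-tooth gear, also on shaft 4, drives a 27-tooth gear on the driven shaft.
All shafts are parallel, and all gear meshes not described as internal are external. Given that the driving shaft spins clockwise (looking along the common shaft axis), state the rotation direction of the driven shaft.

the driving shaft → shaft 2: external mesh, 1 reversal → CCW.
shaft 2 → shaft 3: external mesh, 1 reversal → CW.
shaft 3 → shaft 4: external mesh, 1 reversal → CCW.
shaft 4 → the driven shaft: external mesh, 1 reversal → CW.
4 reversals in total — an even number — so the driven shaft turns the same way as the driving shaft.

clockwise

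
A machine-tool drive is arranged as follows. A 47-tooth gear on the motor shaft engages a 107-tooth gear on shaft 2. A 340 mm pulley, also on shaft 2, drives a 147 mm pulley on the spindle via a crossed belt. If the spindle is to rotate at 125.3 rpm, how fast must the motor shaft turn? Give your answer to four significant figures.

123.3 rpm

Overall ratio R = 2.2766 × 0.43235 = 0.98429.
Required input speed = output speed × R = 125.3 × 0.98429 = 123.33 rpm.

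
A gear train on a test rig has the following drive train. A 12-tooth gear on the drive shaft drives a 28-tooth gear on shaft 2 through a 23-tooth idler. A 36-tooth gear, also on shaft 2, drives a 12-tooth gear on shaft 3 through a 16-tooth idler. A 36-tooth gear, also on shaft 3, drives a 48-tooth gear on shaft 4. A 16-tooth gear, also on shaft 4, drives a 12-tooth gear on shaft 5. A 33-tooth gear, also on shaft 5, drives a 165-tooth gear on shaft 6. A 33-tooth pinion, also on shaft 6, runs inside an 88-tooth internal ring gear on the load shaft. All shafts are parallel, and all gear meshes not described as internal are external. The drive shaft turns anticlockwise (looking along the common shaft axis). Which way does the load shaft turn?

clockwise

the drive shaft → shaft 2: driver → idler → driven is 2 external meshes, 2 reversals → CCW.
shaft 2 → shaft 3: driver → idler → driven is 2 external meshes, 2 reversals → CCW.
shaft 3 → shaft 4: external mesh, 1 reversal → CW.
shaft 4 → shaft 5: external mesh, 1 reversal → CCW.
shaft 5 → shaft 6: external mesh, 1 reversal → CW.
shaft 6 → the load shaft: internal mesh, same direction → CW.
7 reversals in total — an odd number — so the load shaft turns opposite to the drive shaft.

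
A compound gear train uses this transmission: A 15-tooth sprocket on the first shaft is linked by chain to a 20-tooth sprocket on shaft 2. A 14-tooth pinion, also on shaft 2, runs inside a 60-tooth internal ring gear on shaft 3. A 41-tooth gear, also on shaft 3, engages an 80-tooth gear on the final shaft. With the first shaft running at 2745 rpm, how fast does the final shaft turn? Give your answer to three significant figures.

Chain: ratio = 20/15 = 1.3333, so shaft 2 turns at 2745 / 1.3333 = 2058.8 rpm.
Internal gear: ratio = 60/14 = 4.2857, so shaft 3 turns at 2058.8 / 4.2857 = 480.38 rpm.
Gear mesh: ratio = 80/41 = 1.9512, so the final shaft turns at 480.38 / 1.9512 = 246.19 rpm.

246 rpm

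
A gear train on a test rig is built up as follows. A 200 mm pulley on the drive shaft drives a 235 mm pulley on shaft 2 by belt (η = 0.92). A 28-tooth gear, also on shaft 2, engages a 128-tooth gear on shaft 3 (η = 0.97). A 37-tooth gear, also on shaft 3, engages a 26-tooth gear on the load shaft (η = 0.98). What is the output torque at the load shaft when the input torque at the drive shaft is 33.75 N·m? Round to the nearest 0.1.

belt 235/200 = 1.175 → τ = 33.75·1.175·0.92 = 36.484 N·m
gear mesh 128/28 = 4.5714 → τ = 36.484·4.5714·0.97 = 161.78 N·m
gear mesh 26/37 = 0.7027 → τ = 161.78·0.7027·0.98 = 111.41 N·m

111.4 N·m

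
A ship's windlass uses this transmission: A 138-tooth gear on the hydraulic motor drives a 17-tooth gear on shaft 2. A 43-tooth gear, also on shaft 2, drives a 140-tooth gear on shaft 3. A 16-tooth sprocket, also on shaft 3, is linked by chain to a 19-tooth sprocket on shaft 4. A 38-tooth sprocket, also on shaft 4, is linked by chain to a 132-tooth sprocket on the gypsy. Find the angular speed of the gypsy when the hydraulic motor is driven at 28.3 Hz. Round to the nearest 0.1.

17.1 Hz

Gear mesh: ratio = 17/138 = 0.12319, so shaft 2 turns at 28.3 / 0.12319 = 229.73 Hz.
Gear mesh: ratio = 140/43 = 3.2558, so shaft 3 turns at 229.73 / 3.2558 = 70.56 Hz.
Chain: ratio = 19/16 = 1.1875, so shaft 4 turns at 70.56 / 1.1875 = 59.419 Hz.
Chain: ratio = 132/38 = 3.4737, so the gypsy turns at 59.419 / 3.4737 = 17.105 Hz.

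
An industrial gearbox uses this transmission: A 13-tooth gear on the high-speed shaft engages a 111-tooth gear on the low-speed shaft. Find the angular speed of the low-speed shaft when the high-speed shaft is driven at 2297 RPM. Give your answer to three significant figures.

gear mesh 111/13 = 8.5385 → 2297/8.5385 = 269.02 RPM

269 RPM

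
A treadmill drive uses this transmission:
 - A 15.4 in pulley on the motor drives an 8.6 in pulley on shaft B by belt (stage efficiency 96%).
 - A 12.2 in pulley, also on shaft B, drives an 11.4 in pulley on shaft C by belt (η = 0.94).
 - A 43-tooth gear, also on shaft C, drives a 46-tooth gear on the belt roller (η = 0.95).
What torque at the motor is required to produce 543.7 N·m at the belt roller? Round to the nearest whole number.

Overall ratio R = 0.55844 × 0.93443 × 1.0698 = 0.55823; overall efficiency η = 0.96 × 0.94 × 0.95 = 0.8573.
Input torque = output torque / (R × η) = 543.7 / (0.55823 × 0.8573) = 1136.1 N·m.

1136 N·m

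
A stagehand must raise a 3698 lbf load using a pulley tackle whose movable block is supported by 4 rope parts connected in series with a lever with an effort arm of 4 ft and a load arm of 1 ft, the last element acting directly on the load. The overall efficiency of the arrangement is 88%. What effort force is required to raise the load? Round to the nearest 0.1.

Block-and-tackle MA = number of supporting rope parts = 4.
Lever MA = effort arm / load arm = 4/1 = 4.
Combined ideal MA = 4 × 4 = 16.
Actual MA = 16 × 0.88 = 14.08.
Effort = load / actual MA = 3698 / 14.08 = 262.64 lbf.

262.6 lbf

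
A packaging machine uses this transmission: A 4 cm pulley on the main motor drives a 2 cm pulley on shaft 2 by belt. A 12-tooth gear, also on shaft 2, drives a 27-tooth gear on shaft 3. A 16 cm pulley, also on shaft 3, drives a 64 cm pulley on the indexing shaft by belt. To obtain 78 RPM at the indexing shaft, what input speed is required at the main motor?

351 RPM

Overall ratio R = 0.5 × 2.25 × 4 = 4.5.
Required input speed = output speed × R = 78 × 4.5 = 351 RPM.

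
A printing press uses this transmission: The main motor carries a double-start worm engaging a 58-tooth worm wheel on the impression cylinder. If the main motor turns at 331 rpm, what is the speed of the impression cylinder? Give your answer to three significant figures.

Worm: ratio = 58/2 = 29, so the impression cylinder turns at 331 / 29 = 11.414 rpm.

11.4 rpm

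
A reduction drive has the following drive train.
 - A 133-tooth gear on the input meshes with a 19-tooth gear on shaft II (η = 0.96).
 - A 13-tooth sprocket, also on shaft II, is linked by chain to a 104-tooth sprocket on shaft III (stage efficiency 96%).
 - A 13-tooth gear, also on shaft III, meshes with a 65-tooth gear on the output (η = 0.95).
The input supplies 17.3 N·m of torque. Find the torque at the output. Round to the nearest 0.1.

86.6 N·m

gear mesh 19/133 = 0.14286 → τ = 17.3·0.14286·0.96 = 2.3726 N·m
chain 104/13 = 8 → τ = 2.3726·8·0.96 = 18.221 N·m
gear mesh 65/13 = 5 → τ = 18.221·5·0.95 = 86.551 N·m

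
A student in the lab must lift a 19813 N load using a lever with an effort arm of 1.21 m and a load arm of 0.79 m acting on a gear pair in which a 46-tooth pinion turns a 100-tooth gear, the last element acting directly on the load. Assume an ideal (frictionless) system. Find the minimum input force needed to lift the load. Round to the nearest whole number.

Lever MA = effort arm / load arm = 1.21/0.79 = 1.5316.
Gear pair MA = 100/46 = 2.1739.
Combined ideal MA = 1.5316 × 2.1739 = 3.3297.
Effort = load / MA = 19813 / 3.3297 = 5950.4 N.

5950 N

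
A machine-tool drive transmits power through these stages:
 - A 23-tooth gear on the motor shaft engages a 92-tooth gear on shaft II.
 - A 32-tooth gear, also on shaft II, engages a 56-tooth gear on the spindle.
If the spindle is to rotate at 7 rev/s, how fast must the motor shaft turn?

Overall ratio R = 4 × 1.75 = 7.
Required input speed = output speed × R = 7 × 7 = 49 rev/s.

49 rev/s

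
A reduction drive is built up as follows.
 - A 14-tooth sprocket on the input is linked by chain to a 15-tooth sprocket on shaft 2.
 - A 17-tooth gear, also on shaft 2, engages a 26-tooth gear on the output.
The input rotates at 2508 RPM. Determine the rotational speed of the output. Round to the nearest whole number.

1531 RPM

Chain: ratio = 15/14 = 1.0714, so shaft 2 turns at 2508 / 1.0714 = 2340.8 RPM.
Gear mesh: ratio = 26/17 = 1.5294, so the output turns at 2340.8 / 1.5294 = 1530.5 RPM.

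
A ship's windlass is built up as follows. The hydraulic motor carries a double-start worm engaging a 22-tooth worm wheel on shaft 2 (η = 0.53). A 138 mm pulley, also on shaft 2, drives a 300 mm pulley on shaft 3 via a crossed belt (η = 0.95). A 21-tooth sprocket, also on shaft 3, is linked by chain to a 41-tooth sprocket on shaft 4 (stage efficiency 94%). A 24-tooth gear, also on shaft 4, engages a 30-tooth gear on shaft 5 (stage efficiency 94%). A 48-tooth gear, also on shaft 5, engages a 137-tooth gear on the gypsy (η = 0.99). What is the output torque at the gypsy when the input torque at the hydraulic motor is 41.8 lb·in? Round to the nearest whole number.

3067 lb·in

Worm: ratio = 22/2 = 11; torque at shaft 2 = 41.8 × 11 × 0.53 = 243.69 lb·in.
Belt: ratio = 300/138 = 2.1739; torque at shaft 3 = 243.69 × 2.1739 × 0.95 = 503.28 lb·in.
Chain: ratio = 41/21 = 1.9524; torque at shaft 4 = 503.28 × 1.9524 × 0.94 = 923.64 lb·in.
Gear mesh: ratio = 30/24 = 1.25; torque at shaft 5 = 923.64 × 1.25 × 0.94 = 1085.3 lb·in.
Gear mesh: ratio = 137/48 = 2.8542; torque at the gypsy = 1085.3 × 2.8542 × 0.99 = 3066.6 lb·in.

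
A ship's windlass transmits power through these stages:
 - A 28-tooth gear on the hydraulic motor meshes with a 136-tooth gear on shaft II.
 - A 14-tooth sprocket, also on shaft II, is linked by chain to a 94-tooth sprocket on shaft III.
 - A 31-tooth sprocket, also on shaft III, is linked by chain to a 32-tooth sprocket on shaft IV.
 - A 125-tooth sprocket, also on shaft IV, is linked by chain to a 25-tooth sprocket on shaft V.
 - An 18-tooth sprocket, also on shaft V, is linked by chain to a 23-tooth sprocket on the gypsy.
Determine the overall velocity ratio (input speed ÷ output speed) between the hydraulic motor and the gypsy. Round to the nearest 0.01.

Each stage contributes driven/driver: gear mesh 136/28 = 4.8571, chain 94/14 = 6.7143, chain 32/31 = 1.0323, chain 25/125 = 0.2, chain 23/18 = 1.2778.
Overall: 4.8571 × 6.7143 × 1.0323 × 0.2 × 1.2778 = 8.6031.

8.60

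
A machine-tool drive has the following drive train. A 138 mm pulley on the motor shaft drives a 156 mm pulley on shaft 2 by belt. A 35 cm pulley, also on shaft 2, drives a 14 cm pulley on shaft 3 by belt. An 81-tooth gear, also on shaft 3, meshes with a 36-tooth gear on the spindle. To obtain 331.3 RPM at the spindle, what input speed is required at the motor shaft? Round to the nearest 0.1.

Overall ratio R = 1.1304 × 0.4 × 0.44444 = 0.20097.
Required input speed = output speed × R = 331.3 × 0.20097 = 66.58 RPM.

66.6 RPM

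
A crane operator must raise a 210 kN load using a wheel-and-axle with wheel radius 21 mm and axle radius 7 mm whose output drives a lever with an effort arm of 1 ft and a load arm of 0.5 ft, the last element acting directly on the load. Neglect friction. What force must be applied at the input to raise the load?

35 kN

Wheel-and-axle MA = R/r = 21/7 = 3.
Lever MA = effort arm / load arm = 1/0.5 = 2.
Combined ideal MA = 3 × 2 = 6.
Effort = load / MA = 210 / 6 = 35 kN.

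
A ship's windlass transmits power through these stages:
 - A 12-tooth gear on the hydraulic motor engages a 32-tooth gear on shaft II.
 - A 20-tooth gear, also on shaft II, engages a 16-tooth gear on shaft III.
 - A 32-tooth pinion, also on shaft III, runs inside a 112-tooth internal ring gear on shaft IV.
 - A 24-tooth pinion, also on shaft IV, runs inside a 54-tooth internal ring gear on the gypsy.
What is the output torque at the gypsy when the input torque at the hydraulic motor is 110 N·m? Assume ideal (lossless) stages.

After the gear mesh (32/12): 110 × 2.6667 = 293.33 N·m
After the gear mesh (16/20): 293.33 × 0.8 = 234.67 N·m
After the internal gear (112/32): 234.67 × 3.5 = 821.33 N·m
After the internal gear (54/24): 821.33 × 2.25 = 1848 N·m

1848 N·m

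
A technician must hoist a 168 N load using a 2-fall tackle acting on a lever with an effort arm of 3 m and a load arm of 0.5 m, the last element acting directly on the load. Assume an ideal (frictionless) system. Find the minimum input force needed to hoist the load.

Block-and-tackle MA = number of supporting rope parts = 2.
Lever MA = effort arm / load arm = 3/0.5 = 6.
Combined ideal MA = 2 × 6 = 12.
Effort = load / MA = 168 / 12 = 14 N.

14 N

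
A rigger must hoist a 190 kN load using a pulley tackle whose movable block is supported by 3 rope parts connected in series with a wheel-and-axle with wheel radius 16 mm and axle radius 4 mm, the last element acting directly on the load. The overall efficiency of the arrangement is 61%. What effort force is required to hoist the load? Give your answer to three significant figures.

26.0 kN

Block-and-tackle MA = number of supporting rope parts = 3.
Wheel-and-axle MA = R/r = 16/4 = 4.
Combined ideal MA = 3 × 4 = 12.
Actual MA = 12 × 0.61 = 7.32.
Effort = load / actual MA = 190 / 7.32 = 25.956 kN.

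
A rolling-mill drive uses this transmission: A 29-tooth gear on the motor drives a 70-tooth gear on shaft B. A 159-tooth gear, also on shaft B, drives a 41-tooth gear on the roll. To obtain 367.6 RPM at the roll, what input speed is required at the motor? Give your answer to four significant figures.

228.8 RPM

Overall ratio R = 2.4138 × 0.25786 = 0.62242.
Required input speed = output speed × R = 367.6 × 0.62242 = 228.8 RPM.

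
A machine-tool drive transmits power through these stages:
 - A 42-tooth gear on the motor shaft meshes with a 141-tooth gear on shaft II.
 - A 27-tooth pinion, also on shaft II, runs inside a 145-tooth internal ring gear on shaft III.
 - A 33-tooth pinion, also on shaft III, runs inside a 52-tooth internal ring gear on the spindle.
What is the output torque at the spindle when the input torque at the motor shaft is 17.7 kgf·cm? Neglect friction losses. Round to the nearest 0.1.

502.8 kgf·cm

Gear mesh: ratio = 141/42 = 3.3571; torque at shaft II = 17.7 × 3.3571 = 59.421 kgf·cm.
Internal gear: ratio = 145/27 = 5.3704; torque at shaft III = 59.421 × 5.3704 = 319.12 kgf·cm.
Internal gear: ratio = 52/33 = 1.5758; torque at the spindle = 319.12 × 1.5758 = 502.85 kgf·cm.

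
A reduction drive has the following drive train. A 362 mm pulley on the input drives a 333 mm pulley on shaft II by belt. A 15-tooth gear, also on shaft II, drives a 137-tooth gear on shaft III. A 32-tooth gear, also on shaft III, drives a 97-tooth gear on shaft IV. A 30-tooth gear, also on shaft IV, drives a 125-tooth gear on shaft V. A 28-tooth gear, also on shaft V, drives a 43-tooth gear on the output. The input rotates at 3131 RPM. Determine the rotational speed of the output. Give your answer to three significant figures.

the input → shaft II (belt, 333/362): 3131 ÷ 0.91989 = 3403.7 RPM
shaft II → shaft III (gear mesh, 137/15): 3403.7 ÷ 9.1333 = 372.66 RPM
shaft III → shaft IV (gear mesh, 97/32): 372.66 ÷ 3.0312 = 122.94 RPM
shaft IV → shaft V (gear mesh, 125/30): 122.94 ÷ 4.1667 = 29.506 RPM
shaft V → the output (gear mesh, 43/28): 29.506 ÷ 1.5357 = 19.213 RPM

19.2 RPM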